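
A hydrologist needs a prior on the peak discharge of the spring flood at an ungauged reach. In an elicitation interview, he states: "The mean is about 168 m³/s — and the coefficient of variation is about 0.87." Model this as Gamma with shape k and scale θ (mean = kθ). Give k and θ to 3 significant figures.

For Gamma(k, scale θ): mean = kθ, variance = kθ², so CV = 1/√k.
CV = 0.87, hence k = 1/CV² = 1.32.
Then θ = mean/k = 168/1.32 = 127.

k ≈ 1.32, θ ≈ 127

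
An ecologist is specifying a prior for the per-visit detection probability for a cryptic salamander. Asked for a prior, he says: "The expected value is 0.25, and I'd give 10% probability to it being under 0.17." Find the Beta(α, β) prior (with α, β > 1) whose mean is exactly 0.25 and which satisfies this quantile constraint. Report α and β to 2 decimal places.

α ≈ 11.13, β ≈ 33.40

With mean 0.25 fixed, write α = 0.25s, β = 0.75s where s = α+β.
Need P(θ < 0.17) = 0.1 under Beta(0.25s, 0.75s). Normal approximation: (q−m)/√(m(1−m)/s) ≈ z_{0.1} = -1.28, so s ≈ 0.25·0.75·(-1.28)²/(0.17−0.25)² = 48.1.
At s = 48.1: P(θ<0.17) ≈ 0.091. Adjusting to match 0.1 gives s ≈ 44.53.
So α = 0.25·44.53 ≈ 11.13, β = 0.75·44.53 ≈ 33.40.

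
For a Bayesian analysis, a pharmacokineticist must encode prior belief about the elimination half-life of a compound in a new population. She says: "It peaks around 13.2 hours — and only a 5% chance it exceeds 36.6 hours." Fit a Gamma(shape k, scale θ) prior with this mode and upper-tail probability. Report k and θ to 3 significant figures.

k ≈ 3.58, θ ≈ 5.12

Gamma(k,θ) with k>1 has mode (k−1)θ, so θ = 13.2/(k−1).
Need P(X < 36.6) = 0.95 with θ tied to k this way. Start at k = 2, θ = 13.2: P(X<36.6) ≈ 0.764.
Too low — raise k to concentrate. Iterating converges to k ≈ 3.58.
Then θ = 13.2/(3.58−1) ≈ 5.12.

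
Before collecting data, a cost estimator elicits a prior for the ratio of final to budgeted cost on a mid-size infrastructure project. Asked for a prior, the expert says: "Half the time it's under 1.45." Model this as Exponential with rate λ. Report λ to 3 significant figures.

λ ≈ 0.478

Exponential median = ln 2 / λ, so λ = ln 2 / 1.45 = 0.478.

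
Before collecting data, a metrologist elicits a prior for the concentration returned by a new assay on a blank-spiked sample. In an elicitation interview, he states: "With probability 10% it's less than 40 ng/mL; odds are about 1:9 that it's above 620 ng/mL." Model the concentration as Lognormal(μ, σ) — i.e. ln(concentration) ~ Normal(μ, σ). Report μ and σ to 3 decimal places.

If T ~ Lognormal(μ,σ) then ln T ~ Normal(μ,σ), so the p-quantile of ln T is μ + z_p·σ.
ln(40) = 3.689 and ln(620) = 6.43; z_{0.1} = -1.282, z_{0.9} = 1.282.
σ = (6.43 − 3.689)/(1.282 − (-1.282)) = 1.069.
μ = 3.689 − (-1.282)·1.069 = 5.059.

μ ≈ 5.059, σ ≈ 1.069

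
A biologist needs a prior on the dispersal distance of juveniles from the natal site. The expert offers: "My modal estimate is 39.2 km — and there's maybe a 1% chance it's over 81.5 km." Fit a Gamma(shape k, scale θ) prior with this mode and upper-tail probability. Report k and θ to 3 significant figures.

Gamma(k,θ) with k>1 has mode (k−1)θ, so θ = 39.2/(k−1).
Need P(X < 81.5) = 0.99 with θ tied to k this way. Start at k = 2, θ = 39.2: P(X<81.5) ≈ 0.615.
Too low — raise k to concentrate. Iterating converges to k ≈ 10.1.
Then θ = 39.2/(10.1−1) ≈ 4.31.

k ≈ 10.1, θ ≈ 4.31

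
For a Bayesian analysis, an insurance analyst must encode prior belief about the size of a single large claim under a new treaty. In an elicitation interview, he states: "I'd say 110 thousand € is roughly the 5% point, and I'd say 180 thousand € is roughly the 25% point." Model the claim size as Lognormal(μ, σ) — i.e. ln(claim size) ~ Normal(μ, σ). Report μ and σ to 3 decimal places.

μ ≈ 5.535, σ ≈ 0.508

If T ~ Lognormal(μ,σ) then ln T ~ Normal(μ,σ), so the p-quantile of ln T is μ + z_p·σ.
ln(110) = 4.7 and ln(180) = 5.193; z_{0.05} = -1.645, z_{0.25} = -0.6745.
σ = (5.193 − 4.7)/(-0.6745 − (-1.645)) = 0.508.
μ = 4.7 − (-1.645)·0.508 = 5.535.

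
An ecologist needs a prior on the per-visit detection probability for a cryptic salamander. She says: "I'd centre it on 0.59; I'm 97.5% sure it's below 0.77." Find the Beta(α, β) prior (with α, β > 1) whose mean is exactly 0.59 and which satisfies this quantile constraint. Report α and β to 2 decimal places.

α ≈ 14.83, β ≈ 10.30

With mean 0.59 fixed, write α = 0.59s, β = 0.41s where s = α+β.
Need P(θ < 0.77) = 0.975 under Beta(0.59s, 0.41s). Normal approximation: (q−m)/√(m(1−m)/s) ≈ z_{0.975} = 1.96, so s ≈ 0.59·0.41·(1.96)²/(0.77−0.59)² = 28.7.
At s = 28.7: P(θ<0.77) ≈ 0.982. Adjusting to match 0.975 gives s ≈ 25.13.
So α = 0.59·25.13 ≈ 14.83, β = 0.41·25.13 ≈ 10.30.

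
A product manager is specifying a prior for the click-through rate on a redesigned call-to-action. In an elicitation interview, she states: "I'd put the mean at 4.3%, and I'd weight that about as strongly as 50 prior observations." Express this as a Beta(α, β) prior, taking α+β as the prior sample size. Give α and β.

Under the effective-sample-size interpretation, Beta(α, β) has prior mean α/(α+β) and prior sample size α+β.
So α+β = 50 and α/(α+β) = 0.043, giving α = 0.043·50 = 2.15 and β = 50 − 2.15 = 47.85.

α = 2.15, β = 47.85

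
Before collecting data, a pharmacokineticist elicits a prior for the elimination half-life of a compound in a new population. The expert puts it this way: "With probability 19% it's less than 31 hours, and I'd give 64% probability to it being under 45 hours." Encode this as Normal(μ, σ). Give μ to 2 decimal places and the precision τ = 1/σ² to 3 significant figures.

μ = 40.94, τ = 0.0078

For Normal(μ,σ), the p-quantile is μ + z_p·σ. Here z_{0.19} = -0.8779, z_{0.64} = 0.3585.
So 31 = μ − 0.8779σ and 45 = μ + 0.3585σ.
Subtracting: σ = (45 − 31)/(0.3585 − (-0.8779)) = 11.32.
Then μ = 31 − (-0.8779)·11.32 = 40.94.
Precision τ = 1/σ² = 1/11.32² = 0.0078.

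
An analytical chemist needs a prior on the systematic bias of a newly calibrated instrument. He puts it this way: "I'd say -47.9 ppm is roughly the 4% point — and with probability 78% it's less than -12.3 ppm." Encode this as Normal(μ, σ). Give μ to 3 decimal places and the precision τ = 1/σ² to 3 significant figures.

The p-quantile of Normal(μ,σ) is μ + z_p·σ, with z_{0.04} = -1.751 and z_{0.78} = 0.7722.
Eliminate σ: μ = (z₂·x₁ − z₁·x₂)/(z₂ − z₁) = (0.7722·-47.9 − (-1.751)·-12.3)/2.523 = -23.196.
Then σ = (x₂ − x₁)/(z₂ − z₁) = (-12.3 − -47.9)/2.523 = 14.111.
Precision τ = 1/σ² = 1/14.11² = 0.00502.

μ = -23.196, τ = 0.00502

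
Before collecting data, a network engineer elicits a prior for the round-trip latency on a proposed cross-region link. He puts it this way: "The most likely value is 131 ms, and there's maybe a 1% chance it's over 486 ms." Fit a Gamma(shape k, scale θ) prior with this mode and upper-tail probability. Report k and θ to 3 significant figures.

k ≈ 3.48, θ ≈ 52.8

Gamma(k,θ) with k>1 has mode (k−1)θ, so θ = 131/(k−1).
Need P(X < 486) = 0.99 with θ tied to k this way. Start at k = 2, θ = 131: P(X<486) ≈ 0.885.
Too low — raise k to concentrate. Iterating converges to k ≈ 3.48.
Then θ = 131/(3.48−1) ≈ 52.8.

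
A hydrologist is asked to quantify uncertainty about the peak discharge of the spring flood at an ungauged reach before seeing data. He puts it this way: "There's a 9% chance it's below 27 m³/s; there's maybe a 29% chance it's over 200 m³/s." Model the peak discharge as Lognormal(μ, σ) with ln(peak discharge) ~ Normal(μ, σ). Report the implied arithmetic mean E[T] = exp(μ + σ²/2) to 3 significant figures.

E[T] ≈ 195 m³/s

If T ~ Lognormal(μ,σ) then ln T ~ Normal(μ,σ), so the p-quantile of ln T is μ + z_p·σ.
ln(27) = 3.296 and ln(200) = 5.298; z_{0.09} = -1.341, z_{0.71} = 0.5534.
σ = (5.298 − 3.296)/(0.5534 − (-1.341)) = 1.057.
μ = 3.296 − (-1.341)·1.057 = 4.713.
E[T] = exp(μ + σ²/2) = exp(4.713 + 0.5588) = 195 m³/s.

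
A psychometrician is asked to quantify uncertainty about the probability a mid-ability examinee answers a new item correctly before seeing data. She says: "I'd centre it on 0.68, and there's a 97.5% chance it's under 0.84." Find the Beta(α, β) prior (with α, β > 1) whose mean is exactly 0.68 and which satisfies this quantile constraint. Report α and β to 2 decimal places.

With mean 0.68 fixed, write α = 0.68s, β = 0.32s where s = α+β.
Need P(θ < 0.84) = 0.975 under Beta(0.68s, 0.32s). Normal approximation: (q−m)/√(m(1−m)/s) ≈ z_{0.975} = 1.96, so s ≈ 0.68·0.32·(1.96)²/(0.84−0.68)² = 32.7.
At s = 32.7: P(θ<0.84) ≈ 0.986. Adjusting to match 0.975 gives s ≈ 26.38.
So α = 0.68·26.38 ≈ 17.94, β = 0.32·26.38 ≈ 8.44.

α ≈ 17.94, β ≈ 8.44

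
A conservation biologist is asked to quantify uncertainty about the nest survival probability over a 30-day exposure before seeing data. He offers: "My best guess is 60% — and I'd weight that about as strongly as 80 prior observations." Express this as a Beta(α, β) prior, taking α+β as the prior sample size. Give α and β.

α = 48, β = 32

Under the effective-sample-size interpretation, Beta(α, β) has prior mean α/(α+β) and prior sample size α+β.
So α+β = 80 and α/(α+β) = 0.6, giving α = 0.6·80 = 48 and β = 80 − 48 = 32.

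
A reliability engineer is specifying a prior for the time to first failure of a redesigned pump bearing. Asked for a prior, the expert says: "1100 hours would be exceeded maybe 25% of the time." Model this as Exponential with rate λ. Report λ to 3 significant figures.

λ ≈ 0.00126

P(T > 1100.0) = e^(−λ·1100.0) = 0.25, so λ = −ln(0.25)/1100.0 = 0.00126.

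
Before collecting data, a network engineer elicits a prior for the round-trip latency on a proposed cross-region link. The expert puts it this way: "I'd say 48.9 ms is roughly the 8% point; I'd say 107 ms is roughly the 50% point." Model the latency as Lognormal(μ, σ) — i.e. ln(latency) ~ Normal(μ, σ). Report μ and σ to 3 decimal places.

μ ≈ 4.673, σ ≈ 0.557

If T ~ Lognormal(μ,σ) then ln T ~ Normal(μ,σ), so the p-quantile of ln T is μ + z_p·σ.
ln(48.9) = 3.89 and ln(107) = 4.673; z_{0.08} = -1.405, z_{0.5} = 0.
σ = (4.673 − 3.89)/(0 − (-1.405)) = 0.557.
μ = 3.89 − (-1.405)·0.557 = 4.673.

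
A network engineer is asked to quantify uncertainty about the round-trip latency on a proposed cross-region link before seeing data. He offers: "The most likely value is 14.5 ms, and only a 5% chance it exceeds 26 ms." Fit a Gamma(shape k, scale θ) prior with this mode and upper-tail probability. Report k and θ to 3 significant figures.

Gamma(k,θ) with k>1 has mode (k−1)θ, so θ = 14.5/(k−1).
Need P(X < 26) = 0.95 with θ tied to k this way. Start at k = 2, θ = 14.5: P(X<26) ≈ 0.535.
Too low — raise k to concentrate. Iterating converges to k ≈ 9.17.
Then θ = 14.5/(9.17−1) ≈ 1.77.

k ≈ 9.17, θ ≈ 1.77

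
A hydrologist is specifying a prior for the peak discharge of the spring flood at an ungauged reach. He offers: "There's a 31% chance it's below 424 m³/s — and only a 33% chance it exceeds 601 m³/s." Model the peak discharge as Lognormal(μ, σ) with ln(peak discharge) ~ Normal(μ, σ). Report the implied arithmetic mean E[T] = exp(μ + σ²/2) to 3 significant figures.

E[T] ≈ 547 m³/s

If T ~ Lognormal(μ,σ) then ln T ~ Normal(μ,σ), so the p-quantile of ln T is μ + z_p·σ.
ln(424) = 6.05 and ln(601) = 6.399; z_{0.31} = -0.4959, z_{0.67} = 0.4399.
σ = (6.399 − 6.05)/(0.4399 − (-0.4959)) = 0.373.
μ = 6.05 − (-0.4959)·0.373 = 6.235.
E[T] = exp(μ + σ²/2) = exp(6.235 + 0.0695) = 547 m³/s.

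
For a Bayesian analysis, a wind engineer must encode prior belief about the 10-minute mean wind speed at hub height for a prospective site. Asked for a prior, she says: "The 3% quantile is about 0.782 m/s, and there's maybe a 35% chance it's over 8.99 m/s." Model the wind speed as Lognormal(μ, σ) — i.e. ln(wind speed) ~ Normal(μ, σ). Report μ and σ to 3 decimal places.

If T ~ Lognormal(μ,σ) then ln T ~ Normal(μ,σ), so the p-quantile of ln T is μ + z_p·σ.
ln(0.782) = -0.2459 and ln(8.99) = 2.196; z_{0.03} = -1.881, z_{0.65} = 0.3853.
σ = (2.196 − -0.2459)/(0.3853 − (-1.881)) = 1.078.
μ = -0.2459 − (-1.881)·1.078 = 1.781.

μ ≈ 1.781, σ ≈ 1.078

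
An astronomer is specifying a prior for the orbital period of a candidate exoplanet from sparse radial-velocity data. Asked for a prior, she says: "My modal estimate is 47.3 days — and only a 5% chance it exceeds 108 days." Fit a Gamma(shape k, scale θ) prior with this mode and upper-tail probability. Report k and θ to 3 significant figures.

k ≈ 5.02, θ ≈ 11.8

Gamma(k,θ) with k>1 has mode (k−1)θ, so θ = 47.3/(k−1).
Need P(X < 108) = 0.95 with θ tied to k this way. Start at k = 2, θ = 47.3: P(X<108) ≈ 0.665.
Too low — raise k to concentrate. Iterating converges to k ≈ 5.02.
Then θ = 47.3/(5.02−1) ≈ 11.8.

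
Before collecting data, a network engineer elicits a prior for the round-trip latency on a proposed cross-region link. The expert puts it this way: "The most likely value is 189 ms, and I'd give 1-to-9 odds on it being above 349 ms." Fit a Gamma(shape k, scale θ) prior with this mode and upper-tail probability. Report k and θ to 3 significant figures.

k ≈ 6.07, θ ≈ 37.3

Gamma(k,θ) with k>1 has mode (k−1)θ, so θ = 189/(k−1).
Need P(X < 349) = 0.9 with θ tied to k this way. Start at k = 2, θ = 189: P(X<349) ≈ 0.551.
Too low — raise k to concentrate. Iterating converges to k ≈ 6.07.
Then θ = 189/(6.07−1) ≈ 37.3.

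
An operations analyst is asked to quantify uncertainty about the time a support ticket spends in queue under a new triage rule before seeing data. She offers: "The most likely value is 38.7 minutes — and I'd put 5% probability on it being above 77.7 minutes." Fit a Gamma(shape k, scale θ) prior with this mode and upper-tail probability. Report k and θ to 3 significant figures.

Gamma(k,θ) with k>1 has mode (k−1)θ, so θ = 38.7/(k−1).
Need P(X < 77.7) = 0.95 with θ tied to k this way. Start at k = 2, θ = 38.7: P(X<77.7) ≈ 0.596.
Too low — raise k to concentrate. Iterating converges to k ≈ 6.7.
Then θ = 38.7/(6.7−1) ≈ 6.79.

k ≈ 6.7, θ ≈ 6.79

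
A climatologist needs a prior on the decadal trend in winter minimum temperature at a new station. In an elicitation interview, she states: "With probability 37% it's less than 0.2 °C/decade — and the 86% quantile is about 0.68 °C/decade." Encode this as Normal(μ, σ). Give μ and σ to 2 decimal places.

The p-quantile of Normal(μ,σ) is μ + z_p·σ, with z_{0.37} = -0.3319 and z_{0.86} = 1.08.
Eliminate σ: μ = (z₂·x₁ − z₁·x₂)/(z₂ − z₁) = (1.08·0.2 − (-0.3319)·0.68)/1.412 = 0.31.
Then σ = (x₂ − x₁)/(z₂ − z₁) = (0.68 − 0.2)/1.412 = 0.34.

μ = 0.31, σ = 0.34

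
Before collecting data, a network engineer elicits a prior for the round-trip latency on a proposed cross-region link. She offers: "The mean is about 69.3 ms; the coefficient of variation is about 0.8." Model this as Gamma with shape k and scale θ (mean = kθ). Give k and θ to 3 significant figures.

k ≈ 1.56, θ ≈ 44.4

For Gamma(k, scale θ): mean = kθ, variance = kθ², so CV = 1/√k.
CV = 0.8, hence k = 1/CV² = 1.56.
Then θ = mean/k = 69.3/1.56 = 44.4.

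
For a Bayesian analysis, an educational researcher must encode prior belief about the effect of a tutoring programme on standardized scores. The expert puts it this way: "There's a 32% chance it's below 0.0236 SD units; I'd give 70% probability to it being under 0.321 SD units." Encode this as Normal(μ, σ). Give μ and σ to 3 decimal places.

μ = 0.164, σ = 0.300

For Normal(μ,σ), the p-quantile is μ + z_p·σ. Here z_{0.32} = -0.4677, z_{0.7} = 0.5244.
So 0.0236 = μ − 0.4677σ and 0.321 = μ + 0.5244σ.
Subtracting: σ = (0.321 − 0.0236)/(0.5244 − (-0.4677)) = 0.300.
Then μ = 0.0236 − (-0.4677)·0.300 = 0.164.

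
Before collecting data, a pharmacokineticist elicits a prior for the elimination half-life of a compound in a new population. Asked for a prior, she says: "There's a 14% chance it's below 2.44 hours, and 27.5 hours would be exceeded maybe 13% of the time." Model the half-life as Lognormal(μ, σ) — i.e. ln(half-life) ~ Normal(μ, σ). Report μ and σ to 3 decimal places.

μ ≈ 2.078, σ ≈ 1.098

If T ~ Lognormal(μ,σ) then ln T ~ Normal(μ,σ), so the p-quantile of ln T is μ + z_p·σ.
ln(2.44) = 0.892 and ln(27.5) = 3.314; z_{0.14} = -1.08, z_{0.87} = 1.126.
σ = (3.314 − 0.892)/(1.126 − (-1.08)) = 1.098.
μ = 0.892 − (-1.08)·1.098 = 2.078.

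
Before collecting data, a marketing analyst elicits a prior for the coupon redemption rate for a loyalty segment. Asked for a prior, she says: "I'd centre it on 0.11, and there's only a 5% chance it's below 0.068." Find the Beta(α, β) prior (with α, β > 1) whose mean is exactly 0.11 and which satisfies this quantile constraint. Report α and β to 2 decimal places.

With mean 0.11 fixed, write α = 0.11s, β = 0.89s where s = α+β.
Need P(θ < 0.068) = 0.05 under Beta(0.11s, 0.89s). Normal approximation: (q−m)/√(m(1−m)/s) ≈ z_{0.05} = -1.64, so s ≈ 0.11·0.89·(-1.64)²/(0.068−0.11)² = 150.2.
At s = 150.2: P(θ<0.068) ≈ 0.035. Adjusting to match 0.05 gives s ≈ 125.35.
So α = 0.11·125.35 ≈ 13.79, β = 0.89·125.35 ≈ 111.56.

α ≈ 13.79, β ≈ 111.56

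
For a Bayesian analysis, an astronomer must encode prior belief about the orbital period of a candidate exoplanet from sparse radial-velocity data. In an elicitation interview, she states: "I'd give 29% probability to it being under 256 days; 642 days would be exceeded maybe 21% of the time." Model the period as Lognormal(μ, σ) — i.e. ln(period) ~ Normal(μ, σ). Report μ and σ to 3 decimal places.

If T ~ Lognormal(μ,σ) then ln T ~ Normal(μ,σ), so the p-quantile of ln T is μ + z_p·σ.
ln(256) = 5.545 and ln(642) = 6.465; z_{0.29} = -0.5534, z_{0.79} = 0.8064.
σ = (6.465 − 5.545)/(0.8064 − (-0.5534)) = 0.676.
μ = 5.545 − (-0.5534)·0.676 = 5.919.

μ ≈ 5.919, σ ≈ 0.676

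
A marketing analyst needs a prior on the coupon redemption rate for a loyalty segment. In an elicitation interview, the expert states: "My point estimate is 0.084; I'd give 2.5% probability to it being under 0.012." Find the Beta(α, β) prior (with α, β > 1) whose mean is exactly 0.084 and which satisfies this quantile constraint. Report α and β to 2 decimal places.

With mean 0.084 fixed, write α = 0.084s, β = 0.916s where s = α+β.
Need P(θ < 0.012) = 0.025 under Beta(0.084s, 0.916s). Normal approximation: (q−m)/√(m(1−m)/s) ≈ z_{0.025} = -1.96, so s ≈ 0.084·0.916·(-1.96)²/(0.012−0.084)² = 57.0.
At s = 57.0: P(θ<0.012) ≈ 0.001. Adjusting to match 0.025 gives s ≈ 25.55.
So α = 0.084·25.55 ≈ 2.15, β = 0.916·25.55 ≈ 23.41.

α ≈ 2.15, β ≈ 23.41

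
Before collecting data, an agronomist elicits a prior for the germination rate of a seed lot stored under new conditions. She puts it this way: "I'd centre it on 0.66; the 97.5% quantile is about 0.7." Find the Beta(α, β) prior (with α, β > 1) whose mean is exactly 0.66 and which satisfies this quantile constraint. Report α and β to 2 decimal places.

With mean 0.66 fixed, write α = 0.66s, β = 0.34s where s = α+β.
Need P(θ < 0.7) = 0.975 under Beta(0.66s, 0.34s). Normal approximation: (q−m)/√(m(1−m)/s) ≈ z_{0.975} = 1.96, so s ≈ 0.66·0.34·(1.96)²/(0.7−0.66)² = 538.8.
At s = 538.8: P(θ<0.7) ≈ 0.977. Adjusting to match 0.975 gives s ≈ 521.95.
So α = 0.66·521.95 ≈ 344.49, β = 0.34·521.95 ≈ 177.46.

α ≈ 344.49, β ≈ 177.46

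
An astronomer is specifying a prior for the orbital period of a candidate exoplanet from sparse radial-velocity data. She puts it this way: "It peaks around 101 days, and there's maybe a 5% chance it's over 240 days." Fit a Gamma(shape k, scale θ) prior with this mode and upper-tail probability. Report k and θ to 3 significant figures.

k ≈ 4.65, θ ≈ 27.7

Gamma(k,θ) with k>1 has mode (k−1)θ, so θ = 101/(k−1).
Need P(X < 240) = 0.95 with θ tied to k this way. Start at k = 2, θ = 101: P(X<240) ≈ 0.686.
Too low — raise k to concentrate. Iterating converges to k ≈ 4.65.
Then θ = 101/(4.65−1) ≈ 27.7.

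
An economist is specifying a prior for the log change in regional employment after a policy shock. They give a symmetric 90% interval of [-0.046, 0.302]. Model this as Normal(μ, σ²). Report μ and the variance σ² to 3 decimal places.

μ = 0.128, σ² = 0.011

A symmetric 90% interval runs μ ± z·σ with z = 1.645.
Half-width = 0.174, so σ = 0.174/1.645 = 0.1058 and σ² = 0.011.
μ is the interval midpoint, 0.128.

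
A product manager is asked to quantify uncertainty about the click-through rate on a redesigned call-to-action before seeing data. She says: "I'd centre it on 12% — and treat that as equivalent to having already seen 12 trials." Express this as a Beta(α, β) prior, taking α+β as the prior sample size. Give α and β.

Under the effective-sample-size interpretation, Beta(α, β) has prior mean α/(α+β) and prior sample size α+β.
So α+β = 12 and α/(α+β) = 0.12, giving α = 0.12·12 = 1.44 and β = 12 − 1.44 = 10.56.

α = 1.44, β = 10.56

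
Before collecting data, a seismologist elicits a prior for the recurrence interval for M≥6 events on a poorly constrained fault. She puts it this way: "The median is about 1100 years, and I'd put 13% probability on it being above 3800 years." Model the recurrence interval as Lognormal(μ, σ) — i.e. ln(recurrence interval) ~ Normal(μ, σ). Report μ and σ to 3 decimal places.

If T ~ Lognormal(μ,σ) then ln T ~ Normal(μ,σ), so the p-quantile of ln T is μ + z_p·σ.
ln(1100) = 7.003 and ln(3800) = 8.243; z_{0.5} = 0, z_{0.87} = 1.126.
σ = (8.243 − 7.003)/(1.126 − (0)) = 1.101.
μ = 7.003 − (0)·1.101 = 7.003.

μ ≈ 7.003, σ ≈ 1.101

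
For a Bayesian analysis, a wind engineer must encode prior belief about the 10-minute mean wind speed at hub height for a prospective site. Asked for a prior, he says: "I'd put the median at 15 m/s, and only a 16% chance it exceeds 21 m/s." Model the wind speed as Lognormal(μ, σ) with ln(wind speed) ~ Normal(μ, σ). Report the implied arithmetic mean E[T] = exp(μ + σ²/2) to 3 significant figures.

E[T] ≈ 15.9 m/s

If T ~ Lognormal(μ,σ) then ln T ~ Normal(μ,σ), so the p-quantile of ln T is μ + z_p·σ.
ln(15) = 2.708 and ln(21) = 3.045; z_{0.5} = 0, z_{0.84} = 0.9945.
σ = (3.045 − 2.708)/(0.9945 − (0)) = 0.338.
μ = 2.708 − (0)·0.338 = 2.708.
E[T] = exp(μ + σ²/2) = exp(2.708 + 0.0572) = 15.9 m/s.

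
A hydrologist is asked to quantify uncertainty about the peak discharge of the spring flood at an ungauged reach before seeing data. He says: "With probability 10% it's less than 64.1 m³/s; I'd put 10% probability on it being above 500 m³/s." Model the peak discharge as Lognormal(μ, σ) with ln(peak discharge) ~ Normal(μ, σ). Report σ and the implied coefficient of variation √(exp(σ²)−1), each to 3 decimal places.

If T ~ Lognormal(μ,σ) then ln T ~ Normal(μ,σ), so the p-quantile of ln T is μ + z_p·σ.
ln(64.1) = 4.16 and ln(500) = 6.215; z_{0.1} = -1.282, z_{0.9} = 1.282.
σ = (6.215 − 4.16)/(1.282 − (-1.282)) = 0.801.
μ = 4.16 − (-1.282)·0.801 = 5.188.
CV = √(exp(σ²)−1) = √(exp(0.6423)−1) = 0.949.

σ ≈ 0.801, CV ≈ 0.949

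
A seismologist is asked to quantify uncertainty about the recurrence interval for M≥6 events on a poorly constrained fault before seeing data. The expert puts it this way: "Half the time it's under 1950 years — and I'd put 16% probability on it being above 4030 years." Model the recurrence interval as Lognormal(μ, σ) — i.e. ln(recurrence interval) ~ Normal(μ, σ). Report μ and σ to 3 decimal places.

μ ≈ 7.576, σ ≈ 0.730

If T ~ Lognormal(μ,σ) then ln T ~ Normal(μ,σ), so the p-quantile of ln T is μ + z_p·σ.
ln(1950) = 7.576 and ln(4030) = 8.302; z_{0.5} = 0, z_{0.84} = 0.9945.
σ = (8.302 − 7.576)/(0.9945 − (0)) = 0.730.
μ = 7.576 − (0)·0.730 = 7.576.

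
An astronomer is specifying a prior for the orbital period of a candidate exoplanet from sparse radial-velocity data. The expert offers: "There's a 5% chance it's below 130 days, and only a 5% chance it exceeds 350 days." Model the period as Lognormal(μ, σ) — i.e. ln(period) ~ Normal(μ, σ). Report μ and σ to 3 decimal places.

If T ~ Lognormal(μ,σ) then ln T ~ Normal(μ,σ), so the p-quantile of ln T is μ + z_p·σ.
ln(130) = 4.868 and ln(350) = 5.858; z_{0.05} = -1.645, z_{0.95} = 1.645.
σ = (5.858 − 4.868)/(1.645 − (-1.645)) = 0.301.
μ = 4.868 − (-1.645)·0.301 = 5.363.

μ ≈ 5.363, σ ≈ 0.301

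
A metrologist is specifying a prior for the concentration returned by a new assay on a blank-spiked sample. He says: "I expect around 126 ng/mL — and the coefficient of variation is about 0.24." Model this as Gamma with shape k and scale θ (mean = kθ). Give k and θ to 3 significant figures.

For Gamma(k, scale θ): mean = kθ, variance = kθ², so CV = 1/√k.
CV = 0.24, hence k = 1/CV² = 17.4.
Then θ = mean/k = 126/17.4 = 7.26.

k ≈ 17.4, θ ≈ 7.26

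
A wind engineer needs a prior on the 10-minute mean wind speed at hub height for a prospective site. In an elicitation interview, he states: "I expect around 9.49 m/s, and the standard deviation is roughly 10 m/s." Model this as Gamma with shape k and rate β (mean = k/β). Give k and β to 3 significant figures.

k ≈ 0.901, β ≈ 0.0949

For Gamma(k, rate β): mean = k/β, variance = k/β², so CV = 1/√k.
CV = SD/mean = 10/9.49 = 1.054, hence k = 1/CV² = 0.901.
Then β = k/mean = 0.901/9.49 = 0.0949.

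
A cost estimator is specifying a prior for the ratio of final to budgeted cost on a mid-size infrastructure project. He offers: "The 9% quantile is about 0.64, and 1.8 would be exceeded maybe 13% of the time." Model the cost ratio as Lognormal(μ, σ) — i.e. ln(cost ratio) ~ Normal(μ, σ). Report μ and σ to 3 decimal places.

μ ≈ 0.116, σ ≈ 0.419

If T ~ Lognormal(μ,σ) then ln T ~ Normal(μ,σ), so the p-quantile of ln T is μ + z_p·σ.
ln(0.64) = -0.4463 and ln(1.8) = 0.5878; z_{0.09} = -1.341, z_{0.87} = 1.126.
σ = (0.5878 − -0.4463)/(1.126 − (-1.341)) = 0.419.
μ = -0.4463 − (-1.341)·0.419 = 0.116.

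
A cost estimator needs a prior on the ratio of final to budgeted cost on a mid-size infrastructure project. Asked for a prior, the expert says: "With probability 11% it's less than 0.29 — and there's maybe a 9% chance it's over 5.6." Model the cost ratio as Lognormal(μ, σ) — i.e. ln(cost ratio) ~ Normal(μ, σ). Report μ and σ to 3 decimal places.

μ ≈ 0.177, σ ≈ 1.153

If T ~ Lognormal(μ,σ) then ln T ~ Normal(μ,σ), so the p-quantile of ln T is μ + z_p·σ.
ln(0.29) = -1.238 and ln(5.6) = 1.723; z_{0.11} = -1.227, z_{0.91} = 1.341.
σ = (1.723 − -1.238)/(1.341 − (-1.227)) = 1.153.
μ = -1.238 − (-1.227)·1.153 = 0.177.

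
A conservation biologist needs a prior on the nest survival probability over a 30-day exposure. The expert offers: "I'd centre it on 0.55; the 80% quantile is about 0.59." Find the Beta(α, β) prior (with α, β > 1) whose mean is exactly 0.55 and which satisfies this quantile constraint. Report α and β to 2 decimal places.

α ≈ 60.60, β ≈ 49.58

With mean 0.55 fixed, write α = 0.55s, β = 0.45s where s = α+β.
Need P(θ < 0.59) = 0.8 under Beta(0.55s, 0.45s). Normal approximation: (q−m)/√(m(1−m)/s) ≈ z_{0.8} = 0.842, so s ≈ 0.55·0.45·(0.842)²/(0.59−0.55)² = 109.6.
At s = 109.6: P(θ<0.59) ≈ 0.799. Adjusting to match 0.8 gives s ≈ 110.18.
So α = 0.55·110.18 ≈ 60.60, β = 0.45·110.18 ≈ 49.58.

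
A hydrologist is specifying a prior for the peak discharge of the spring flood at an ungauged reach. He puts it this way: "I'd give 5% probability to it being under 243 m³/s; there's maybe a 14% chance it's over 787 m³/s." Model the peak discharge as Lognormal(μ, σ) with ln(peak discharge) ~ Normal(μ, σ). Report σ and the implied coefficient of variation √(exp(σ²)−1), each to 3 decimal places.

σ ≈ 0.431, CV ≈ 0.452

If T ~ Lognormal(μ,σ) then ln T ~ Normal(μ,σ), so the p-quantile of ln T is μ + z_p·σ.
ln(243) = 5.493 and ln(787) = 6.668; z_{0.05} = -1.645, z_{0.86} = 1.08.
σ = (6.668 − 5.493)/(1.08 − (-1.645)) = 0.431.
μ = 5.493 − (-1.645)·0.431 = 6.202.
CV = √(exp(σ²)−1) = √(exp(0.1860)−1) = 0.452.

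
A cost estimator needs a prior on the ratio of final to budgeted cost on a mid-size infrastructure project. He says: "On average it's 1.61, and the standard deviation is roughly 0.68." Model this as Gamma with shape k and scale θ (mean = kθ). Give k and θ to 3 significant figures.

For Gamma(k, scale θ): mean = kθ, variance = kθ², so CV = 1/√k.
CV = SD/mean = 0.68/1.61 = 0.4224, hence k = 1/CV² = 5.61.
Then θ = mean/k = 1.61/5.61 = 0.287.

k ≈ 5.61, θ ≈ 0.287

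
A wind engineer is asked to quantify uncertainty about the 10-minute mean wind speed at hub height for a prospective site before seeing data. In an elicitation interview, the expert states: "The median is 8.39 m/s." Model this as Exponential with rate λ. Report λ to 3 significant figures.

λ ≈ 0.0826

Exponential median = ln 2 / λ, so λ = ln 2 / 8.39 = 0.0826.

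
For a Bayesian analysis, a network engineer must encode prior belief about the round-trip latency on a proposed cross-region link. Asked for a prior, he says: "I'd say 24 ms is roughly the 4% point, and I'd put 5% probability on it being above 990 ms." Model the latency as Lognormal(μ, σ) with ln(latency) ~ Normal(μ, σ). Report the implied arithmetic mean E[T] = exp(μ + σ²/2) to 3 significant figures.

If T ~ Lognormal(μ,σ) then ln T ~ Normal(μ,σ), so the p-quantile of ln T is μ + z_p·σ.
ln(24) = 3.178 and ln(990) = 6.898; z_{0.04} = -1.751, z_{0.95} = 1.645.
σ = (6.898 − 3.178)/(1.645 − (-1.751)) = 1.095.
μ = 3.178 − (-1.751)·1.095 = 5.096.
E[T] = exp(μ + σ²/2) = exp(5.096 + 0.6000) = 298 ms.

E[T] ≈ 298 ms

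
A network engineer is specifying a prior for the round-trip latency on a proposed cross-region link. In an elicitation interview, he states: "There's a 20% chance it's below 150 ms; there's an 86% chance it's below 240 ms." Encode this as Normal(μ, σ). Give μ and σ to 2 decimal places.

μ = 189.41, σ = 46.83

For Normal(μ,σ), the p-quantile is μ + z_p·σ. Here z_{0.2} = -0.8416, z_{0.86} = 1.08.
So 150 = μ − 0.8416σ and 240 = μ + 1.08σ.
Subtracting: σ = (240 − 150)/(1.08 − (-0.8416)) = 46.83.
Then μ = 150 − (-0.8416)·46.83 = 189.41.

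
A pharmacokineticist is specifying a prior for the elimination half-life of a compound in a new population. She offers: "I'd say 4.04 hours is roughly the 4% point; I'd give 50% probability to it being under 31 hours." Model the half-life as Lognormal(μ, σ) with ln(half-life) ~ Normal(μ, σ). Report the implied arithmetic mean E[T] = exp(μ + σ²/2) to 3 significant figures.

If T ~ Lognormal(μ,σ) then ln T ~ Normal(μ,σ), so the p-quantile of ln T is μ + z_p·σ.
ln(4.04) = 1.396 and ln(31) = 3.434; z_{0.04} = -1.751, z_{0.5} = 0.
σ = (3.434 − 1.396)/(0 − (-1.751)) = 1.164.
μ = 1.396 − (-1.751)·1.164 = 3.434.
E[T] = exp(μ + σ²/2) = exp(3.434 + 0.6774) = 61 hours.

E[T] ≈ 61 hours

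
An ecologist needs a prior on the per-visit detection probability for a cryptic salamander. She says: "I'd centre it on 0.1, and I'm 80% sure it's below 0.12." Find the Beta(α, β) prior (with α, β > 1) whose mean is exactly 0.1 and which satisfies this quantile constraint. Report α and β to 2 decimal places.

With mean 0.1 fixed, write α = 0.1s, β = 0.9s where s = α+β.
Need P(θ < 0.12) = 0.8 under Beta(0.1s, 0.9s). Normal approximation: (q−m)/√(m(1−m)/s) ≈ z_{0.8} = 0.842, so s ≈ 0.1·0.9·(0.842)²/(0.12−0.1)² = 159.4.
At s = 159.4: P(θ<0.12) ≈ 0.807. Adjusting to match 0.8 gives s ≈ 149.10.
So α = 0.1·149.10 ≈ 14.91, β = 0.9·149.10 ≈ 134.19.

α ≈ 14.91, β ≈ 134.19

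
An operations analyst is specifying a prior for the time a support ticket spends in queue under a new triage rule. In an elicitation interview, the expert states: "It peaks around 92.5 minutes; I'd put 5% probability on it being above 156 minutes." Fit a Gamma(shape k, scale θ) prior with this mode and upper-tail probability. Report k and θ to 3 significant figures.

k ≈ 11.2, θ ≈ 9.05

Gamma(k,θ) with k>1 has mode (k−1)θ, so θ = 92.5/(k−1).
Need P(X < 156) = 0.95 with θ tied to k this way. Start at k = 2, θ = 92.5: P(X<156) ≈ 0.503.
Too low — raise k to concentrate. Iterating converges to k ≈ 11.2.
Then θ = 92.5/(11.2−1) ≈ 9.05.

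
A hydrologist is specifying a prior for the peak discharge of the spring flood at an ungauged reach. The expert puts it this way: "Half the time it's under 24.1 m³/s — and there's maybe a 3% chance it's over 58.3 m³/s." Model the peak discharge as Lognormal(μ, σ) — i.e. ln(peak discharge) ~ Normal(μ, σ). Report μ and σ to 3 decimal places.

If T ~ Lognormal(μ,σ) then ln T ~ Normal(μ,σ), so the p-quantile of ln T is μ + z_p·σ.
ln(24.1) = 3.182 and ln(58.3) = 4.066; z_{0.5} = 0, z_{0.97} = 1.881.
σ = (4.066 − 3.182)/(1.881 − (0)) = 0.470.
μ = 3.182 − (0)·0.470 = 3.182.

μ ≈ 3.182, σ ≈ 0.470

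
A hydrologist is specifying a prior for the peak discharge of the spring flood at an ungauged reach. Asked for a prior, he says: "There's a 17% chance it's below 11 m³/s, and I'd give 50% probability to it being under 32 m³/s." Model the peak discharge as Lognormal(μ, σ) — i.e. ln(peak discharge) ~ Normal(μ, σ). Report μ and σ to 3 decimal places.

If T ~ Lognormal(μ,σ) then ln T ~ Normal(μ,σ), so the p-quantile of ln T is μ + z_p·σ.
ln(11) = 2.398 and ln(32) = 3.466; z_{0.17} = -0.9542, z_{0.5} = 0.
σ = (3.466 − 2.398)/(0 − (-0.9542)) = 1.119.
μ = 2.398 − (-0.9542)·1.119 = 3.466.

μ ≈ 3.466, σ ≈ 1.119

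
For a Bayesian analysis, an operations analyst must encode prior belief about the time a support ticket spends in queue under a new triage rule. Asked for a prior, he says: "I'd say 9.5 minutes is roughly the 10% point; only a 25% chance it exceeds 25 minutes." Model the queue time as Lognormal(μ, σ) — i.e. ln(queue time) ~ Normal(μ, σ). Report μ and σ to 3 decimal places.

μ ≈ 2.885, σ ≈ 0.495

If T ~ Lognormal(μ,σ) then ln T ~ Normal(μ,σ), so the p-quantile of ln T is μ + z_p·σ.
ln(9.5) = 2.251 and ln(25) = 3.219; z_{0.1} = -1.282, z_{0.75} = 0.6745.
σ = (3.219 − 2.251)/(0.6745 − (-1.282)) = 0.495.
μ = 2.251 − (-1.282)·0.495 = 2.885.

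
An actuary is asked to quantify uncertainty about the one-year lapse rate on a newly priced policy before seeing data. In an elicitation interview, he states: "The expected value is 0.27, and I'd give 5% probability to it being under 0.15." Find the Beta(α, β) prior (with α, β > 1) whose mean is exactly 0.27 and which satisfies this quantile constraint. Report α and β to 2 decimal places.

With mean 0.27 fixed, write α = 0.27s, β = 0.73s where s = α+β.
Need P(θ < 0.15) = 0.05 under Beta(0.27s, 0.73s). Normal approximation: (q−m)/√(m(1−m)/s) ≈ z_{0.05} = -1.64, so s ≈ 0.27·0.73·(-1.64)²/(0.15−0.27)² = 37.0.
At s = 37.0: P(θ<0.15) ≈ 0.035. Adjusting to match 0.05 gives s ≈ 31.14.
So α = 0.27·31.14 ≈ 8.41, β = 0.73·31.14 ≈ 22.73.

α ≈ 8.41, β ≈ 22.73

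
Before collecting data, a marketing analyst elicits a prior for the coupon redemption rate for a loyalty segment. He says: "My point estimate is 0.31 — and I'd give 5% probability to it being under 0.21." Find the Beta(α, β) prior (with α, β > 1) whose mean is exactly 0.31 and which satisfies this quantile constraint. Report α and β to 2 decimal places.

With mean 0.31 fixed, write α = 0.31s, β = 0.69s where s = α+β.
Need P(θ < 0.21) = 0.05 under Beta(0.31s, 0.69s). Normal approximation: (q−m)/√(m(1−m)/s) ≈ z_{0.05} = -1.64, so s ≈ 0.31·0.69·(-1.64)²/(0.21−0.31)² = 57.9.
At s = 57.9: P(θ<0.21) ≈ 0.041. Adjusting to match 0.05 gives s ≈ 52.30.
So α = 0.31·52.30 ≈ 16.21, β = 0.69·52.30 ≈ 36.09.

α ≈ 16.21, β ≈ 36.09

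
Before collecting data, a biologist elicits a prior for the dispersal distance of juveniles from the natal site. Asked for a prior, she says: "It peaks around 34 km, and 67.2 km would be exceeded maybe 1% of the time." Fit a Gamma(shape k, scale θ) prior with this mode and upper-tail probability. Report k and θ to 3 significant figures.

k ≈ 11.6, θ ≈ 3.21

Gamma(k,θ) with k>1 has mode (k−1)θ, so θ = 34/(k−1).
Need P(X < 67.2) = 0.99 with θ tied to k this way. Start at k = 2, θ = 34: P(X<67.2) ≈ 0.588.
Too low — raise k to concentrate. Iterating converges to k ≈ 11.6.
Then θ = 34/(11.6−1) ≈ 3.21.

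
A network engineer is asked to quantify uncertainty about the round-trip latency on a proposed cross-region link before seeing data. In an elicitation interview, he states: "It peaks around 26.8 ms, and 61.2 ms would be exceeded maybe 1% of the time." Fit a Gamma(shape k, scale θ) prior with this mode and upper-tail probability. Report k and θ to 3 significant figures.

k ≈ 8.02, θ ≈ 3.82

Gamma(k,θ) with k>1 has mode (k−1)θ, so θ = 26.8/(k−1).
Need P(X < 61.2) = 0.99 with θ tied to k this way. Start at k = 2, θ = 26.8: P(X<61.2) ≈ 0.665.
Too low — raise k to concentrate. Iterating converges to k ≈ 8.02.
Then θ = 26.8/(8.02−1) ≈ 3.82.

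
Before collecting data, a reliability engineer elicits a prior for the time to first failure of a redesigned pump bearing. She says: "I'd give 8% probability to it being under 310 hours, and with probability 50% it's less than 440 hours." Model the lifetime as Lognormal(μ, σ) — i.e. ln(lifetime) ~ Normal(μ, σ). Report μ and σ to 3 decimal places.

If T ~ Lognormal(μ,σ) then ln T ~ Normal(μ,σ), so the p-quantile of ln T is μ + z_p·σ.
ln(310) = 5.737 and ln(440) = 6.087; z_{0.08} = -1.405, z_{0.5} = 0.
σ = (6.087 − 5.737)/(0 − (-1.405)) = 0.249.
μ = 5.737 − (-1.405)·0.249 = 6.087.

μ ≈ 6.087, σ ≈ 0.249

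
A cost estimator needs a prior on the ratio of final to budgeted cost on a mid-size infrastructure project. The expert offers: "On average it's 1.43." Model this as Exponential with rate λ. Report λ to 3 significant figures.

λ ≈ 0.699

Exponential mean = 1/λ, so λ = 1/1.43 = 0.699.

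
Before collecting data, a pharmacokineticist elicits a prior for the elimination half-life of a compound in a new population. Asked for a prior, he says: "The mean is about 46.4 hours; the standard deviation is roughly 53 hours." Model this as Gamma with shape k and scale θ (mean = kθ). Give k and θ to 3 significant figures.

k ≈ 0.766, θ ≈ 60.5

For Gamma(k, scale θ): mean = kθ, variance = kθ², so CV = 1/√k.
CV = SD/mean = 53/46.4 = 1.142, hence k = 1/CV² = 0.766.
Then θ = mean/k = 46.4/0.766 = 60.5.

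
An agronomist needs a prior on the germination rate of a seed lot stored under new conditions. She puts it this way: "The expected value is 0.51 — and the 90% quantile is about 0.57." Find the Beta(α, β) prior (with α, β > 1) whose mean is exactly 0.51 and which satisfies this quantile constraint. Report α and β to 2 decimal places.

α ≈ 57.90, β ≈ 55.63

With mean 0.51 fixed, write α = 0.51s, β = 0.49s where s = α+β.
Need P(θ < 0.57) = 0.9 under Beta(0.51s, 0.49s). Normal approximation: (q−m)/√(m(1−m)/s) ≈ z_{0.9} = 1.28, so s ≈ 0.51·0.49·(1.28)²/(0.57−0.51)² = 114.0.
At s = 114.0: P(θ<0.57) ≈ 0.900. Adjusting to match 0.9 gives s ≈ 113.54.
So α = 0.51·113.54 ≈ 57.90, β = 0.49·113.54 ≈ 55.63.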